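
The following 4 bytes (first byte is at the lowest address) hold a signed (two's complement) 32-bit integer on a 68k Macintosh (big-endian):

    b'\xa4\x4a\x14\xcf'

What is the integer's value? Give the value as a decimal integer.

-1538648881

In big-endian order the high byte comes first in memory.
The bytes are already most-significant first: 0xA44A14CF.
Top bit is set, so as a signed 32-bit value this is 0xA44A14CF − 2^32 = -1538648881.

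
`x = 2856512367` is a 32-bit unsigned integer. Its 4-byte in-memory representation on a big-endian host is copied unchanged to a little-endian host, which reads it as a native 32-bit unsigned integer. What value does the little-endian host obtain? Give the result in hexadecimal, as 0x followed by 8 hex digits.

0x6FEB42AA

2856512367 in 32-bit hexadecimal is 0xAA42EB6F.
Stored big-endian, the bytes at ascending addresses are AA 42 EB 6F.
Read back as little-endian, the first byte is least significant, giving 0x6FEB42AA.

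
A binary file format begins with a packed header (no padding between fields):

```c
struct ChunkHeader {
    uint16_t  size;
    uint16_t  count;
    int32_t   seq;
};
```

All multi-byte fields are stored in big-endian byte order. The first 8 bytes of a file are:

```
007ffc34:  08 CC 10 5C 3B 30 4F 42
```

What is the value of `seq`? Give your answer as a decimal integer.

993021762

`seq` follows `size` (2 B), `count` (2 B), so it starts at offset 2 + 2 = 4 and occupies 4 bytes.
Bytes at offsets 4..7: 3B 30 4F 42.
In big-endian order the high byte comes first in memory.
The bytes are already most-significant first: 0x3B304F42.
0x3B304F42 = 993021762.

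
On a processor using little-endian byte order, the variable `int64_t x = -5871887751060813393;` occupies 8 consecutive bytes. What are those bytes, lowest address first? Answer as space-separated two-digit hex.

Two's complement of -5871887751060813393 in 64 bits: 5871887751060813393 = 0x517D22CC8AF27651; invert → 0xAE82DD33750D89AE; add 1 → 0xAE82DD33750D89AF.
Split into bytes (most-significant first): AE 82 DD 33 75 0D 89 AF.
In little-endian order the low byte comes first in memory.
So at ascending addresses the bytes are AF 89 0D 75 33 DD 82 AE.

AF 89 0D 75 33 DD 82 AE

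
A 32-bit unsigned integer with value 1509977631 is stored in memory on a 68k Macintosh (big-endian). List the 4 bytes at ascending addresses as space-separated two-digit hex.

1509977631 in hexadecimal, padded to 32 bits, is 0x5A006E1F.
Split into bytes (most-significant first): 5A 00 6E 1F.
In big-endian order the high byte comes first in memory.
So the memory order matches the most-significant-first order: 5A 00 6E 1F.

5A 00 6E 1F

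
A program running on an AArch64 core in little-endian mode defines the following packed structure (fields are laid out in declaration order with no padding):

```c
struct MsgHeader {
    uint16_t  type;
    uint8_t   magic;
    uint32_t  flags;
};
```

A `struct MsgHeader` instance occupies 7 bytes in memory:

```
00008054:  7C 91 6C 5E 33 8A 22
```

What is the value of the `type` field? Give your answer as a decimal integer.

37244

`type` is the first field, at byte offset 0, occupying 2 bytes.
Bytes at offsets 0..1: 7C 91.
In little-endian order the low byte comes first in memory.
Reassemble most-significant byte first: 91 7C → 0x917C.
0x917C = 37244.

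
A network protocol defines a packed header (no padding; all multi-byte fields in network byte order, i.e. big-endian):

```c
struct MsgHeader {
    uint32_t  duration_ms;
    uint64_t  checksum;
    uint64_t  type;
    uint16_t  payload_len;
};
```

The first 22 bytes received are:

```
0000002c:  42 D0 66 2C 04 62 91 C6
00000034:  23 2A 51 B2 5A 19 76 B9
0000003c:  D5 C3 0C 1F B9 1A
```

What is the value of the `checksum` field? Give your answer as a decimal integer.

315975204048884146

`checksum` follows `duration_ms` (4 bytes), so it starts at byte offset 4 and occupies 8 bytes.
Bytes at offsets 4..11: 04 62 91 C6 23 2A 51 B2.
In big-endian order the high byte comes first in memory.
The bytes are already most-significant first: 0x046291C6232A51B2.
0x046291C6232A51B2 = 315975204048884146.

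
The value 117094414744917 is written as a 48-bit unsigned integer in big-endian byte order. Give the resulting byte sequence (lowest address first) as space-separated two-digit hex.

117094414744917 in hexadecimal, padded to 48 bits, is 0x6A7F2AFEFD55.
Split into bytes (most-significant first): 6A 7F 2A FE FD 55.
Big-endian stores the most-significant byte at the lowest address.
So the memory order matches the most-significant-first order: 6A 7F 2A FE FD 55.

6A 7F 2A FE FD 55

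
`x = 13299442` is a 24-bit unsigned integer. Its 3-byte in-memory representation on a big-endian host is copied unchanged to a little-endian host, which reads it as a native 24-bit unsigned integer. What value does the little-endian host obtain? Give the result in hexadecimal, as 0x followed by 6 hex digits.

0xF2EECA

13299442 in 24-bit hexadecimal is 0xCAEEF2.
Stored big-endian, the bytes at ascending addresses are CA EE F2.
Read back as little-endian, the first byte is least significant, giving 0xF2EECA.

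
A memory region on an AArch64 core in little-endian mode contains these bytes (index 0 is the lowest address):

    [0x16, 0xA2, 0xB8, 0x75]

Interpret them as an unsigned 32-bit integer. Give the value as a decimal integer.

In little-endian order the low byte comes first in memory.
Reassemble most-significant byte first: 75 B8 A2 16 → 0x75B8A216.
0x75B8A216 = 1975034390.

1975034390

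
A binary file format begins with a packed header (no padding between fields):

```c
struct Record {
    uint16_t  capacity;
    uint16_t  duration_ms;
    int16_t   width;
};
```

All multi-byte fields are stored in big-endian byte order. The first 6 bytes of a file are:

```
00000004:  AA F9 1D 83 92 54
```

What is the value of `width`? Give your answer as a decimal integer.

`width` follows `capacity` (2 B), `duration_ms` (2 B), so it starts at offset 2 + 2 = 4 and occupies 2 bytes.
Bytes at offsets 4..5: 92 54.
In big-endian order the high byte comes first in memory.
The bytes are already most-significant first: 0x9254.
Top bit is set, so as a signed 16-bit value this is 0x9254 − 2^16 = -28076.

-28076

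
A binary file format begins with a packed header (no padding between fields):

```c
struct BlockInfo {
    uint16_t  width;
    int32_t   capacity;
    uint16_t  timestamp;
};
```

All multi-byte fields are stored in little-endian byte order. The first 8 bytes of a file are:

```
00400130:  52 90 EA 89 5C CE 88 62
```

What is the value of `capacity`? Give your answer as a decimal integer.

`capacity` follows `width` (2 bytes), so it starts at byte offset 2 and occupies 4 bytes.
Bytes at offsets 2..5: EA 89 5C CE.
In little-endian order the low byte comes first in memory.
Reassemble most-significant byte first: CE 5C 89 EA → 0xCE5C89EA.
Top bit is set, so as a signed 32-bit value this is 0xCE5C89EA − 2^32 = -832796182.

-832796182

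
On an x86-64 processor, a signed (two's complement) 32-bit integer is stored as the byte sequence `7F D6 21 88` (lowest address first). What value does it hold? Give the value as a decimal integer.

-2011048321

Little-endian: lowest address holds the least-significant byte.
Reassemble most-significant byte first: 88 21 D6 7F → 0x8821D67F.
Top bit is set, so as a signed 32-bit value this is 0x8821D67F − 2^32 = -2011048321.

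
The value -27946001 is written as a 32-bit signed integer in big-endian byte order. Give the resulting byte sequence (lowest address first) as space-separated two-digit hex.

Two's complement of -27946001 in 32 bits: 27946001 = 0x01AA6C11; invert → 0xFE5593EE; add 1 → 0xFE5593EF.
Split into bytes (most-significant first): FE 55 93 EF.
Big-endian stores the most-significant byte at the lowest address.
So the memory order matches the most-significant-first order: FE 55 93 EF.

FE 55 93 EF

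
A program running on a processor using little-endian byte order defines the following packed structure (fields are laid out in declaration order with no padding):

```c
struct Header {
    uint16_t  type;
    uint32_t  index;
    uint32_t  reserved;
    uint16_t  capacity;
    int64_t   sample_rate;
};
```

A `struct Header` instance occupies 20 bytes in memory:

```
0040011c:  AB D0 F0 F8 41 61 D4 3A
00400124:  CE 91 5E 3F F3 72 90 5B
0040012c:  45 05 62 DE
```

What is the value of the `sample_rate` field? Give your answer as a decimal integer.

-2422367854124829965

`sample_rate` follows `type` (2 B), `index` (4 B), `reserved` (4 B), `capacity` (2 B), so it starts at offset 2 + 4 + 4 + 2 = 12 and occupies 8 bytes.
Bytes at offsets 12..19: F3 72 90 5B 45 05 62 DE.
Little-endian stores the least-significant byte at the lowest address.
Reassemble most-significant byte first: DE 62 05 45 5B 90 72 F3 → 0xDE6205455B9072F3.
Top bit is set, so as a signed 64-bit value this is 0xDE6205455B9072F3 − 2^64 = -2422367854124829965.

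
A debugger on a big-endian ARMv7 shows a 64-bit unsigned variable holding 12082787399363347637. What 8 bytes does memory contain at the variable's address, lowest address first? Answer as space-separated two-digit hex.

12082787399363347637 in hexadecimal, padded to 64 bits, is 0xA7AEAF1F539E44B5.
Split into bytes (most-significant first): A7 AE AF 1F 53 9E 44 B5.
Big-endian: lowest address holds the most-significant byte.
So the memory order matches the most-significant-first order: A7 AE AF 1F 53 9E 44 B5.

A7 AE AF 1F 53 9E 44 B5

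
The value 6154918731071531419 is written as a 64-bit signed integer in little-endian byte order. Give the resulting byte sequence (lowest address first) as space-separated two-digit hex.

9B A9 EA CA F9 A9 6A 55

6154918731071531419 in hexadecimal, padded to 64 bits, is 0x556AA9F9CAEAA99B.
Split into bytes (most-significant first): 55 6A A9 F9 CA EA A9 9B.
Little-endian: lowest address holds the least-significant byte.
So at ascending addresses the bytes are 9B A9 EA CA F9 A9 6A 55.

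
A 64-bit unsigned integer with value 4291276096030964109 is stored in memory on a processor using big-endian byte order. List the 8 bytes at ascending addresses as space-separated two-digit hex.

3B 8D AC DF 89 0C F9 8D

4291276096030964109 in hexadecimal, padded to 64 bits, is 0x3B8DACDF890CF98D.
Split into bytes (most-significant first): 3B 8D AC DF 89 0C F9 8D.
Big-endian: lowest address holds the most-significant byte.
So the memory order matches the most-significant-first order: 3B 8D AC DF 89 0C F9 8D.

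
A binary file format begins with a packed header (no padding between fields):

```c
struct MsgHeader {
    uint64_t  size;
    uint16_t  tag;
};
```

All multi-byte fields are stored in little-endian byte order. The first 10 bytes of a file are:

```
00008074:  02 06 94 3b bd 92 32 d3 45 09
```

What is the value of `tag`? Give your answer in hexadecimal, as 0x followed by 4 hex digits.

`tag` follows `size` (8 bytes), so it starts at byte offset 8 and occupies 2 bytes.
Bytes at offsets 8..9: 45 09.
In little-endian order the low byte comes first in memory.
Reassemble most-significant byte first: 09 45 → 0x0945.

0x0945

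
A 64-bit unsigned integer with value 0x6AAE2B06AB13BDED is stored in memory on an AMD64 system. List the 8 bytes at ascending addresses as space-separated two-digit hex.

ED BD 13 AB 06 2B AE 6A

Split into bytes (most-significant first): 6A AE 2B 06 AB 13 BD ED.
In little-endian order the low byte comes first in memory.
So at ascending addresses the bytes are ED BD 13 AB 06 2B AE 6A.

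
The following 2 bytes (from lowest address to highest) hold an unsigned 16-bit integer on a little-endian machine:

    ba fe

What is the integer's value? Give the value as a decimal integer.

65210

In little-endian order the low byte comes first in memory.
Reassemble most-significant byte first: FE BA → 0xFEBA.
0xFEBA = 65210.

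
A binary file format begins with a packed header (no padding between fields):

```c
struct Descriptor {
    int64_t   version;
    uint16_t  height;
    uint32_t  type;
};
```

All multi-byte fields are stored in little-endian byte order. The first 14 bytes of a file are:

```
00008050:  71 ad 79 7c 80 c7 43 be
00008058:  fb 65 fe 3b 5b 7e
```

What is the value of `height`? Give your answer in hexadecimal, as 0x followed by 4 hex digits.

0x65FB

`height` follows `version` (8 bytes), so it starts at byte offset 8 and occupies 2 bytes.
Bytes at offsets 8..9: FB 65.
In little-endian order the low byte comes first in memory.
Reassemble most-significant byte first: 65 FB → 0x65FB.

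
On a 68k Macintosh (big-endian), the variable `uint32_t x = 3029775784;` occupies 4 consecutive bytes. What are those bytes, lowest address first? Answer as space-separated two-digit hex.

B4 96 B5 A8

3029775784 in hexadecimal, padded to 32 bits, is 0xB496B5A8.
Split into bytes (most-significant first): B4 96 B5 A8.
In big-endian order the high byte comes first in memory.
So the memory order matches the most-significant-first order: B4 96 B5 A8.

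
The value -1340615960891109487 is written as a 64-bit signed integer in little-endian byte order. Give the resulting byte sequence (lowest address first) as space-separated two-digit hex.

Two's complement of -1340615960891109487 in 64 bits: 1340615960891109487 = 0x129AD31D1122306F; invert → 0xED652CE2EEDDCF90; add 1 → 0xED652CE2EEDDCF91.
Split into bytes (most-significant first): ED 65 2C E2 EE DD CF 91.
Little-endian stores the least-significant byte at the lowest address.
So at ascending addresses the bytes are 91 CF DD EE E2 2C 65 ED.

91 CF DD EE E2 2C 65 ED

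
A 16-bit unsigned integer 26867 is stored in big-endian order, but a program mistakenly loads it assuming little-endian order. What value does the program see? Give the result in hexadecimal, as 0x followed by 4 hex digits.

0xF368

26867 in 16-bit hexadecimal is 0x68F3.
Stored big-endian, the bytes at ascending addresses are 68 F3.
Read back as little-endian, the first byte is least significant, giving 0xF368.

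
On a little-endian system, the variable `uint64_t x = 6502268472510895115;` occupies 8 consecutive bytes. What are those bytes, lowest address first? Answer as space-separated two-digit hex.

0B D4 3B AA B9 B2 3C 5A

6502268472510895115 in hexadecimal, padded to 64 bits, is 0x5A3CB2B9AA3BD40B.
Split into bytes (most-significant first): 5A 3C B2 B9 AA 3B D4 0B.
Little-endian: lowest address holds the least-significant byte.
So at ascending addresses the bytes are 0B D4 3B AA B9 B2 3C 5A.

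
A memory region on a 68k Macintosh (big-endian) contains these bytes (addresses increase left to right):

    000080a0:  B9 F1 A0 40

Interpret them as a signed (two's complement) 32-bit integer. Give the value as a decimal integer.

In big-endian order the high byte comes first in memory.
The bytes are already most-significant first: 0xB9F1A040.
Top bit is set, so as a signed 32-bit value this is 0xB9F1A040 − 2^32 = -1175347136.

-1175347136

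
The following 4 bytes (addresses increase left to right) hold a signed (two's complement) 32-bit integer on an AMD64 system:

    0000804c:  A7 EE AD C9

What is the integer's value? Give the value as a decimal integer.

-911348057

In little-endian order the low byte comes first in memory.
Reassemble most-significant byte first: C9 AD EE A7 → 0xC9ADEEA7.
Top bit is set, so as a signed 32-bit value this is 0xC9ADEEA7 − 2^32 = -911348057.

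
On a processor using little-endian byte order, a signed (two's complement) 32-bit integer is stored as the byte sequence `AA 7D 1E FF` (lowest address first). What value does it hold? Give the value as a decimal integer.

Little-endian: lowest address holds the least-significant byte.
Reassemble most-significant byte first: FF 1E 7D AA → 0xFF1E7DAA.
Top bit is set, so as a signed 32-bit value this is 0xFF1E7DAA − 2^32 = -14778966.

-14778966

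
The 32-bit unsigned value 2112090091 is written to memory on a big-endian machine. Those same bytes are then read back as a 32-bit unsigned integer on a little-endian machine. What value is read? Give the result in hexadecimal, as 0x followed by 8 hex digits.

0xEBEFE37D

2112090091 in 32-bit hexadecimal is 0x7DE3EFEB.
Stored big-endian, the bytes at ascending addresses are 7D E3 EF EB.
Read back as little-endian, the first byte is least significant, giving 0xEBEFE37D.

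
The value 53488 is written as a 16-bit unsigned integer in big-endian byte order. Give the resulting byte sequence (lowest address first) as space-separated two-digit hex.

53488 in hexadecimal, padded to 16 bits, is 0xD0F0.
Split into bytes (most-significant first): D0 F0.
In big-endian order the high byte comes first in memory.
So the memory order matches the most-significant-first order: D0 F0.

D0 F0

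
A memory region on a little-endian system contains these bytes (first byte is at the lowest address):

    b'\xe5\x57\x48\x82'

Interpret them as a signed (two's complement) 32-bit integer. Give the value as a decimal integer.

-2109188123

In little-endian order the low byte comes first in memory.
Reassemble most-significant byte first: 82 48 57 E5 → 0x824857E5.
Top bit is set, so as a signed 32-bit value this is 0x824857E5 − 2^32 = -2109188123.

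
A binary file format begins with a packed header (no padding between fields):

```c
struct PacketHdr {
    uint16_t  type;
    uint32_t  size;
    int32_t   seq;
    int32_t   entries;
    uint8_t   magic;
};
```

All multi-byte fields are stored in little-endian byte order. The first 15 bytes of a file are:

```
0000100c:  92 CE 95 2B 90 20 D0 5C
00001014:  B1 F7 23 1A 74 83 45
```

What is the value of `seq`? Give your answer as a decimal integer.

-139371312

`seq` follows `type` (2 B), `size` (4 B), so it starts at offset 2 + 4 = 6 and occupies 4 bytes.
Bytes at offsets 6..9: D0 5C B1 F7.
In little-endian order the low byte comes first in memory.
Reassemble most-significant byte first: F7 B1 5C D0 → 0xF7B15CD0.
Top bit is set, so as a signed 32-bit value this is 0xF7B15CD0 − 2^32 = -139371312.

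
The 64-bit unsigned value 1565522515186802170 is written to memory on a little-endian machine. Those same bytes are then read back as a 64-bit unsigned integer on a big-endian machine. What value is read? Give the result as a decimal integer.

1565522515186802170 in 64-bit hexadecimal is 0x15B9DA6EDD95DDFA.
Stored little-endian, the bytes at ascending addresses are FA DD 95 DD 6E DA B9 15.
Read back as big-endian, the last byte is least significant, giving 0xFADD95DD6EDAB915.
0xFADD95DD6EDAB915 = 18076769257615178005.

18076769257615178005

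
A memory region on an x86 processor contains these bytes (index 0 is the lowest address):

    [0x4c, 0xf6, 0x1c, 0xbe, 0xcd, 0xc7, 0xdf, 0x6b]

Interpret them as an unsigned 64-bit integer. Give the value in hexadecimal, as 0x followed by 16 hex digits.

Little-endian: lowest address holds the least-significant byte.
Reassemble most-significant byte first: 6B DF C7 CD BE 1C F6 4C → 0x6BDFC7CDBE1CF64C.

0x6BDFC7CDBE1CF64C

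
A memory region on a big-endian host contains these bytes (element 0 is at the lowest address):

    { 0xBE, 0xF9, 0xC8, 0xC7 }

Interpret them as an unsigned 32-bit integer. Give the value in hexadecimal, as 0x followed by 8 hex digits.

In big-endian order the high byte comes first in memory.
The bytes are already most-significant first: 0xBEF9C8C7.

0xBEF9C8C7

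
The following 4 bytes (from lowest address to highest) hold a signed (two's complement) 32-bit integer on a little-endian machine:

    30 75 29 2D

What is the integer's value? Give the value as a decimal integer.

757691696

In little-endian order the low byte comes first in memory.
Reassemble most-significant byte first: 2D 29 75 30 → 0x2D297530.
0x2D297530 = 757691696.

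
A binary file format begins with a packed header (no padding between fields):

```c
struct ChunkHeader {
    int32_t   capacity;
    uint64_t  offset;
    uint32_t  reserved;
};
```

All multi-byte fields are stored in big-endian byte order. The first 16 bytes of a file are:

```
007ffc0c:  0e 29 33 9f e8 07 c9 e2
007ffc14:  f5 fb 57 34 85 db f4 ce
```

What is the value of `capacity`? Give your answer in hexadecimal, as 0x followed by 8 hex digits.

0x0E29339F

`capacity` is the first field, at byte offset 0, occupying 4 bytes.
Bytes at offsets 0..3: 0E 29 33 9F.
Big-endian stores the most-significant byte at the lowest address.
The bytes are already most-significant first: 0x0E29339F.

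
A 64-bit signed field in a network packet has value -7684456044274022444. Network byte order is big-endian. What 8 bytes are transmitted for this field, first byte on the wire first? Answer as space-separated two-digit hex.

95 5B 53 F1 14 F1 87 D4

Two's complement of -7684456044274022444 in 64 bits: 7684456044274022444 = 0x6AA4AC0EEB0E782C; invert → 0x955B53F114F187D3; add 1 → 0x955B53F114F187D4.
Split into bytes (most-significant first): 95 5B 53 F1 14 F1 87 D4.
Big-endian: lowest address holds the most-significant byte.
So the memory order matches the most-significant-first order: 95 5B 53 F1 14 F1 87 D4.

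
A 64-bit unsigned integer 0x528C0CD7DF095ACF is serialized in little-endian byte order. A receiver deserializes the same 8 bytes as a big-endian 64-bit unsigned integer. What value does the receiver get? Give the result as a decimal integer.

14941265570745322578

Stored little-endian, the bytes at ascending addresses are CF 5A 09 DF D7 0C 8C 52.
Read back as big-endian, the last byte is least significant, giving 0xCF5A09DFD70C8C52.
0xCF5A09DFD70C8C52 = 14941265570745322578.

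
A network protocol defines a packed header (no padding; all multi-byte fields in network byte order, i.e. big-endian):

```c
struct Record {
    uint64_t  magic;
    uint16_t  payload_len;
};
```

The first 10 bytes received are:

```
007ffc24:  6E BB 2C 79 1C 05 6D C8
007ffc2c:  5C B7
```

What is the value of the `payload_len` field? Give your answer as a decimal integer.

`payload_len` follows `magic` (8 bytes), so it starts at byte offset 8 and occupies 2 bytes.
Bytes at offsets 8..9: 5C B7.
Big-endian stores the most-significant byte at the lowest address.
The bytes are already most-significant first: 0x5CB7.
0x5CB7 = 23735.

23735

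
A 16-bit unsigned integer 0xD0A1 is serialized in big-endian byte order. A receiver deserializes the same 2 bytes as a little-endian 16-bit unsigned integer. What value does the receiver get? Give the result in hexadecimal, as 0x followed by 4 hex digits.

Stored big-endian, the bytes at ascending addresses are D0 A1.
Read back as little-endian, the first byte is least significant, giving 0xA1D0.

0xA1D0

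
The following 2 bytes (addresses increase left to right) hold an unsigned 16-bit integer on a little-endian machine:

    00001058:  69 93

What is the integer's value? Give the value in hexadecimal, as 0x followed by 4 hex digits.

In little-endian order the low byte comes first in memory.
Reassemble most-significant byte first: 93 69 → 0x9369.

0x9369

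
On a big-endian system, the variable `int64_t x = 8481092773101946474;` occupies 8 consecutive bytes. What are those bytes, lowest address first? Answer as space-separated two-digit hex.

8481092773101946474 in hexadecimal, padded to 64 bits, is 0x75B2E4F13FDFC66A.
Split into bytes (most-significant first): 75 B2 E4 F1 3F DF C6 6A.
In big-endian order the high byte comes first in memory.
So the memory order matches the most-significant-first order: 75 B2 E4 F1 3F DF C6 6A.

75 B2 E4 F1 3F DF C6 6A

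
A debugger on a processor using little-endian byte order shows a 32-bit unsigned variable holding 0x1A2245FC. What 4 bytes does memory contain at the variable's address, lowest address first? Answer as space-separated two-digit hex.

FC 45 22 1A

Split into bytes (most-significant first): 1A 22 45 FC.
Little-endian stores the least-significant byte at the lowest address.
So at ascending addresses the bytes are FC 45 22 1A.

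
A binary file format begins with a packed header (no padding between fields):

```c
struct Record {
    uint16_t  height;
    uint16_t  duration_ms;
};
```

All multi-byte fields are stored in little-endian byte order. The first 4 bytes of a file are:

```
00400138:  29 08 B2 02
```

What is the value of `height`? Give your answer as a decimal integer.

2089

`height` is the first field, at byte offset 0, occupying 2 bytes.
Bytes at offsets 0..1: 29 08.
In little-endian order the low byte comes first in memory.
Reassemble most-significant byte first: 08 29 → 0x0829.
0x0829 = 2089.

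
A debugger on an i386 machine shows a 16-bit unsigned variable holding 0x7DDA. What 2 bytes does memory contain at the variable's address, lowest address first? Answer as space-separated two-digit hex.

Split into bytes (most-significant first): 7D DA.
In little-endian order the low byte comes first in memory.
So at ascending addresses the bytes are DA 7D.

DA 7D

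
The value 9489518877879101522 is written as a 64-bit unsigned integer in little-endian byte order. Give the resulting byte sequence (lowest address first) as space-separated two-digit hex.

52 E8 58 4D 24 8B B1 83

9489518877879101522 in hexadecimal, padded to 64 bits, is 0x83B18B244D58E852.
Split into bytes (most-significant first): 83 B1 8B 24 4D 58 E8 52.
Little-endian: lowest address holds the least-significant byte.
So at ascending addresses the bytes are 52 E8 58 4D 24 8B B1 83.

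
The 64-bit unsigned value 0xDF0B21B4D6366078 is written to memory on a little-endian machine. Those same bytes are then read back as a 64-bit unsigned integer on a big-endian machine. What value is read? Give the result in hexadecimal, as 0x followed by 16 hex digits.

Stored little-endian, the bytes at ascending addresses are 78 60 36 D6 B4 21 0B DF.
Read back as big-endian, the last byte is least significant, giving 0x786036D6B4210BDF.

0x786036D6B4210BDF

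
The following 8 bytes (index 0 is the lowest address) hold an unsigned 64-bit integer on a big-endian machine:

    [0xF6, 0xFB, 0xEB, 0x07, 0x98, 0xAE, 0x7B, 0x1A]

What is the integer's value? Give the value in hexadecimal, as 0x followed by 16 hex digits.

0xF6FBEB0798AE7B1A

In big-endian order the high byte comes first in memory.
The bytes are already most-significant first: 0xF6FBEB0798AE7B1A.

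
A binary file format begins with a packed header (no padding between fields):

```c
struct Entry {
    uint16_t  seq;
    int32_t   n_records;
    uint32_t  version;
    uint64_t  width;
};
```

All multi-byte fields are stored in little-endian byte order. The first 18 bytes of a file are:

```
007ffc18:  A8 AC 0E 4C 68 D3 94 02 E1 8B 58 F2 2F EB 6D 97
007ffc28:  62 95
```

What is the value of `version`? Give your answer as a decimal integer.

2346779284

`version` follows `seq` (2 B), `n_records` (4 B), so it starts at offset 2 + 4 = 6 and occupies 4 bytes.
Bytes at offsets 6..9: 94 02 E1 8B.
Little-endian stores the least-significant byte at the lowest address.
Reassemble most-significant byte first: 8B E1 02 94 → 0x8BE10294.
0x8BE10294 = 2346779284.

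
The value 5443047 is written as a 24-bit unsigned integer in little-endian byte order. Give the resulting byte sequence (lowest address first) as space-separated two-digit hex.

5443047 in hexadecimal, padded to 24 bits, is 0x530DE7.
Split into bytes (most-significant first): 53 0D E7.
In little-endian order the low byte comes first in memory.
So at ascending addresses the bytes are E7 0D 53.

E7 0D 53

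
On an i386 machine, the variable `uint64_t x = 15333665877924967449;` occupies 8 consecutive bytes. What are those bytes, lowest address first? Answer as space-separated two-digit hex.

19 F4 3E EE DF 1F CC D4

15333665877924967449 in hexadecimal, padded to 64 bits, is 0xD4CC1FDFEE3EF419.
Split into bytes (most-significant first): D4 CC 1F DF EE 3E F4 19.
In little-endian order the low byte comes first in memory.
So at ascending addresses the bytes are 19 F4 3E EE DF 1F CC D4.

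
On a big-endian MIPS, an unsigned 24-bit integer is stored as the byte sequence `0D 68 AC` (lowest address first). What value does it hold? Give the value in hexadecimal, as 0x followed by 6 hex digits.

0x0D68AC

Big-endian: lowest address holds the most-significant byte.
The bytes are already most-significant first: 0x0D68AC.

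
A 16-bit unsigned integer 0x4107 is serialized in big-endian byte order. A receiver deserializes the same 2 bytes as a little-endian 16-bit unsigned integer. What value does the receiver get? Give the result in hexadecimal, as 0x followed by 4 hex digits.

Stored big-endian, the bytes at ascending addresses are 41 07.
Read back as little-endian, the first byte is least significant, giving 0x0741.

0x0741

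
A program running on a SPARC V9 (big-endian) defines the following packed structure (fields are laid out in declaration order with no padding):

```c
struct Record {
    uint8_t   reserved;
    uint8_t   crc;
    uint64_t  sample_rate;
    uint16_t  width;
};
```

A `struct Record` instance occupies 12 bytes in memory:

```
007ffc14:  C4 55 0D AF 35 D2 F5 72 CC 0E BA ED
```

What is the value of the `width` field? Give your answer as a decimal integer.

47853

`width` follows `reserved` (1 B), `crc` (1 B), `sample_rate` (8 B), so it starts at offset 1 + 1 + 8 = 10 and occupies 2 bytes.
Bytes at offsets 10..11: BA ED.
Big-endian: lowest address holds the most-significant byte.
The bytes are already most-significant first: 0xBAED.
0xBAED = 47853.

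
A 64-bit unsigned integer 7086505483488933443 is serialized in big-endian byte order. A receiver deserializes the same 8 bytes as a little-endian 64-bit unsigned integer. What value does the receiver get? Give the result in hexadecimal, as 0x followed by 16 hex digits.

7086505483488933443 in 64-bit hexadecimal is 0x62585330FA373643.
Stored big-endian, the bytes at ascending addresses are 62 58 53 30 FA 37 36 43.
Read back as little-endian, the first byte is least significant, giving 0x433637FA30535862.

0x433637FA30535862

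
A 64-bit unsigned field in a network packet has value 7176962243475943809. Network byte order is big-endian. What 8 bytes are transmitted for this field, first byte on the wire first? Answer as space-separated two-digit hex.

7176962243475943809 in hexadecimal, padded to 64 bits, is 0x6399B122A0C63181.
Split into bytes (most-significant first): 63 99 B1 22 A0 C6 31 81.
Big-endian: lowest address holds the most-significant byte.
So the memory order matches the most-significant-first order: 63 99 B1 22 A0 C6 31 81.

63 99 B1 22 A0 C6 31 81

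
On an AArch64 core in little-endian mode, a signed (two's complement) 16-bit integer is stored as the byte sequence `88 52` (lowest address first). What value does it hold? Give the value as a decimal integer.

In little-endian order the low byte comes first in memory.
Reassemble most-significant byte first: 52 88 → 0x5288.
0x5288 = 21128.

21128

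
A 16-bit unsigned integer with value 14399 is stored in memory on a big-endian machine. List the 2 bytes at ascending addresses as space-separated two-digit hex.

14399 in hexadecimal, padded to 16 bits, is 0x383F.
Split into bytes (most-significant first): 38 3F.
Big-endian stores the most-significant byte at the lowest address.
So the memory order matches the most-significant-first order: 38 3F.

38 3F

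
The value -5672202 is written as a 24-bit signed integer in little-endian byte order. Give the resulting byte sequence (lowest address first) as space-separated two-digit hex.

F6 72 A9

Two's complement of -5672202 in 24 bits: 5672202 = 0x568D0A; invert → 0xA972F5; add 1 → 0xA972F6.
Split into bytes (most-significant first): A9 72 F6.
Little-endian stores the least-significant byte at the lowest address.
So at ascending addresses the bytes are F6 72 A9.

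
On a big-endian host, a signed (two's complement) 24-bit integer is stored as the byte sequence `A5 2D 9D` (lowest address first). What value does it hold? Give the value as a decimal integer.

-5952099

Big-endian stores the most-significant byte at the lowest address.
The bytes are already most-significant first: 0xA52D9D.
Top bit is set, so as a signed 24-bit value this is 0xA52D9D − 2^24 = -5952099.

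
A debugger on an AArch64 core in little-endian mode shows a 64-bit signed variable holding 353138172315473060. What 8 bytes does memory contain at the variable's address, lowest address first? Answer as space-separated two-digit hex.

353138172315473060 in hexadecimal, padded to 64 bits, is 0x04E6994BF57E94A4.
Split into bytes (most-significant first): 04 E6 99 4B F5 7E 94 A4.
Little-endian stores the least-significant byte at the lowest address.
So at ascending addresses the bytes are A4 94 7E F5 4B 99 E6 04.

A4 94 7E F5 4B 99 E6 04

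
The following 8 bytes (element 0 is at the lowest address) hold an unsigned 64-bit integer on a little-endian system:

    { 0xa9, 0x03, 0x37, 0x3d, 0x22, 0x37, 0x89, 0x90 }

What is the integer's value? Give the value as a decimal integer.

Little-endian stores the least-significant byte at the lowest address.
Reassemble most-significant byte first: 90 89 37 22 3D 37 03 A9 → 0x908937223D3703A9.
0x908937223D3703A9 = 10414916233466413993.

10414916233466413993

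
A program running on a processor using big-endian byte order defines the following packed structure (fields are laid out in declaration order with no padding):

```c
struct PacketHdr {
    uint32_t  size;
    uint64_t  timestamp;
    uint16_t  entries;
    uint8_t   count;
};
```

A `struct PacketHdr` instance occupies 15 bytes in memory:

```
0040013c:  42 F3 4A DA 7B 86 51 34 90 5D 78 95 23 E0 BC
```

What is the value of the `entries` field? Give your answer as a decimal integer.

9184

`entries` follows `size` (4 B), `timestamp` (8 B), so it starts at offset 4 + 8 = 12 and occupies 2 bytes.
Bytes at offsets 12..13: 23 E0.
In big-endian order the high byte comes first in memory.
The bytes are already most-significant first: 0x23E0.
0x23E0 = 9184.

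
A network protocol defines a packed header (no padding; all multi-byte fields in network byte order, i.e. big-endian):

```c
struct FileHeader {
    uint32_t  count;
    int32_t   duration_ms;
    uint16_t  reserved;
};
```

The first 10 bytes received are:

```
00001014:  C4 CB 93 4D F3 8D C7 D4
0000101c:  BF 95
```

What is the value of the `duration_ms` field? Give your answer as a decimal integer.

`duration_ms` follows `count` (4 bytes), so it starts at byte offset 4 and occupies 4 bytes.
Bytes at offsets 4..7: F3 8D C7 D4.
Big-endian: lowest address holds the most-significant byte.
The bytes are already most-significant first: 0xF38DC7D4.
Top bit is set, so as a signed 32-bit value this is 0xF38DC7D4 − 2^32 = -208812076.

-208812076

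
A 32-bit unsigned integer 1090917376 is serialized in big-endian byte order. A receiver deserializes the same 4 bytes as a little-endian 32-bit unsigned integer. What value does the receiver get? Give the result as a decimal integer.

1312321

1090917376 in 32-bit hexadecimal is 0x41061400.
Stored big-endian, the bytes at ascending addresses are 41 06 14 00.
Read back as little-endian, the first byte is least significant, giving 0x00140641.
0x00140641 = 1312321.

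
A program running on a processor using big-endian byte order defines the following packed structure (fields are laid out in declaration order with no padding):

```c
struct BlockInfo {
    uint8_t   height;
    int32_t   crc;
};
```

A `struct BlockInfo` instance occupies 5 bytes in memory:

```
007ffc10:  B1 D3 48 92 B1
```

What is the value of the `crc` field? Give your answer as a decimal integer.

`crc` follows `height` (1 byte), so it starts at byte offset 1 and occupies 4 bytes.
Bytes at offsets 1..4: D3 48 92 B1.
In big-endian order the high byte comes first in memory.
The bytes are already most-significant first: 0xD34892B1.
Top bit is set, so as a signed 32-bit value this is 0xD34892B1 − 2^32 = -750218575.

-750218575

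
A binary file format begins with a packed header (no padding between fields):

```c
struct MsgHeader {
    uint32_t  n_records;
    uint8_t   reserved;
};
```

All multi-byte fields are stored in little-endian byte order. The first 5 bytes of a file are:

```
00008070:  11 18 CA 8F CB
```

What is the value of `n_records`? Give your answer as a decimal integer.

2412386321

`n_records` is the first field, at byte offset 0, occupying 4 bytes.
Bytes at offsets 0..3: 11 18 CA 8F.
Little-endian: lowest address holds the least-significant byte.
Reassemble most-significant byte first: 8F CA 18 11 → 0x8FCA1811.
0x8FCA1811 = 2412386321.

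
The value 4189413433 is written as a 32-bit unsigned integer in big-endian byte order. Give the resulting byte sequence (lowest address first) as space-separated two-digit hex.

4189413433 in hexadecimal, padded to 32 bits, is 0xF9B56039.
Split into bytes (most-significant first): F9 B5 60 39.
Big-endian stores the most-significant byte at the lowest address.
So the memory order matches the most-significant-first order: F9 B5 60 39.

F9 B5 60 39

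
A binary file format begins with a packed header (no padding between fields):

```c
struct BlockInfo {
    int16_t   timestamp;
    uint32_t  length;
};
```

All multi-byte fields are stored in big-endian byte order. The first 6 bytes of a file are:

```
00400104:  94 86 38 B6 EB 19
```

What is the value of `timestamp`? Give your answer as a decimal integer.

`timestamp` is the first field, at byte offset 0, occupying 2 bytes.
Bytes at offsets 0..1: 94 86.
Big-endian stores the most-significant byte at the lowest address.
The bytes are already most-significant first: 0x9486.
Top bit is set, so as a signed 16-bit value this is 0x9486 − 2^16 = -27514.

-27514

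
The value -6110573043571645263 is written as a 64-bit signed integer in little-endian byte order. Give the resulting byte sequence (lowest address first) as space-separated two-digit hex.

B1 A4 D5 2B 31 E2 32 AB

Two's complement of -6110573043571645263 in 64 bits: 6110573043571645263 = 0x54CD1DCED42A5B4F; invert → 0xAB32E2312BD5A4B0; add 1 → 0xAB32E2312BD5A4B1.
Split into bytes (most-significant first): AB 32 E2 31 2B D5 A4 B1.
Little-endian stores the least-significant byte at the lowest address.
So at ascending addresses the bytes are B1 A4 D5 2B 31 E2 32 AB.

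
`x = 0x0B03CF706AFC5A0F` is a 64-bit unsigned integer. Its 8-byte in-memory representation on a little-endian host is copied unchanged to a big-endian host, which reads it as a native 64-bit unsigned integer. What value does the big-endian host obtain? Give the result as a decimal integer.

1106474192562225931

Stored little-endian, the bytes at ascending addresses are 0F 5A FC 6A 70 CF 03 0B.
Read back as big-endian, the last byte is least significant, giving 0x0F5AFC6A70CF030B.
0x0F5AFC6A70CF030B = 1106474192562225931.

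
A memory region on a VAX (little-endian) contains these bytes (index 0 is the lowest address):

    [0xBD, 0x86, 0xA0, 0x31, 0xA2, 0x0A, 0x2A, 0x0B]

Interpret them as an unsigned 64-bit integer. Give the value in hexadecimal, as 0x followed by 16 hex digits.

Little-endian stores the least-significant byte at the lowest address.
Reassemble most-significant byte first: 0B 2A 0A A2 31 A0 86 BD → 0x0B2A0AA231A086BD.

0x0B2A0AA231A086BD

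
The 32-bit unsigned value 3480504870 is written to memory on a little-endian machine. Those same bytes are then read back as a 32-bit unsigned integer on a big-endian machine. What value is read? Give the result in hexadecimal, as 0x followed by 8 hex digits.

0x264A74CF

3480504870 in 32-bit hexadecimal is 0xCF744A26.
Stored little-endian, the bytes at ascending addresses are 26 4A 74 CF.
Read back as big-endian, the last byte is least significant, giving 0x264A74CF.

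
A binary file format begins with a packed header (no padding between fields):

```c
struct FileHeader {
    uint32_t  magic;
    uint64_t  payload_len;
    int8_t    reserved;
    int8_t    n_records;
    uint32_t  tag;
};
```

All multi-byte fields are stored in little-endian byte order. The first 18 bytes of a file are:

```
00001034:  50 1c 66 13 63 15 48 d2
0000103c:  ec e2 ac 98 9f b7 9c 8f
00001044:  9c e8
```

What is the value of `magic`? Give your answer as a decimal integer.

`magic` is the first field, at byte offset 0, occupying 4 bytes.
Bytes at offsets 0..3: 50 1C 66 13.
Little-endian: lowest address holds the least-significant byte.
Reassemble most-significant byte first: 13 66 1C 50 → 0x13661C50.
0x13661C50 = 325459024.

325459024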